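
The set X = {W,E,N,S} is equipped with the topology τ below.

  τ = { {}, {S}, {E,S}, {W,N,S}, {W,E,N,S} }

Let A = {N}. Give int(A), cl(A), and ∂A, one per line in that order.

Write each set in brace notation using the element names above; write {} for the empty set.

open subsets of A: {}; so int(A) = {}
closure: X∖int(X∖A) = X∖{E,S} = {W,N}
∂A = {W,N} minus {} = {W,N}

int(A) = {}
cl(A)  = {W,N}
∂A     = {W,N}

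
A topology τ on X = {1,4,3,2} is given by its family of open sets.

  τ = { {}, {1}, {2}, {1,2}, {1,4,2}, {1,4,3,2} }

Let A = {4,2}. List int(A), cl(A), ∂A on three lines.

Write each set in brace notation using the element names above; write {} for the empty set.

int(A) = {2}
cl(A)  = {4,3,2}
∂A     = {4,3}

interior: largest open inside A is {2} (from {}, {2})
cl via duality: int({1,3}) = {1}, so X∖{1} = {4,3,2}
cl∖int = {4,3}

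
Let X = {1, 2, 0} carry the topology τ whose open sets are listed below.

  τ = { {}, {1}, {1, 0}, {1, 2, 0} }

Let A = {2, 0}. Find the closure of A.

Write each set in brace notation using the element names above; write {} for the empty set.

{2, 0}

closure: X∖int(X∖A) = X∖{1} = {2, 0}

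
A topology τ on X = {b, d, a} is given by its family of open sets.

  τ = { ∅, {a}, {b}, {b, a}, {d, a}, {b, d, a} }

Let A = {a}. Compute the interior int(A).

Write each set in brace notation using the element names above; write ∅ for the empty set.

{a}

interior: largest open inside A is {a} (from ∅, {a})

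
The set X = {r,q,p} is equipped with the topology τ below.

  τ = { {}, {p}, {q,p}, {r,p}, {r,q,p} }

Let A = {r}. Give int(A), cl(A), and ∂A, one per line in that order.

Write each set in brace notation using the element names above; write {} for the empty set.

interior: largest open inside A is {} (from {})
cl via duality: int({q,p}) = {q,p}, so X∖{q,p} = {r}
cl∖int = {r}

int(A) = {}
cl(A)  = {r}
∂A     = {r}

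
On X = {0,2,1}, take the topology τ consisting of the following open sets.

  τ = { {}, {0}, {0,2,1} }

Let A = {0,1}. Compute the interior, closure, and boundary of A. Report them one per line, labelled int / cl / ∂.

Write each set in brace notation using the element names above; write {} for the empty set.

interior: largest open inside A is {0} (from {}, {0})
cl via duality: int({2}) = {}, so X∖{} = {0,2,1}
cl∖int = {2,1}

int(A) = {0}
cl(A)  = {0,2,1}
∂A     = {2,1}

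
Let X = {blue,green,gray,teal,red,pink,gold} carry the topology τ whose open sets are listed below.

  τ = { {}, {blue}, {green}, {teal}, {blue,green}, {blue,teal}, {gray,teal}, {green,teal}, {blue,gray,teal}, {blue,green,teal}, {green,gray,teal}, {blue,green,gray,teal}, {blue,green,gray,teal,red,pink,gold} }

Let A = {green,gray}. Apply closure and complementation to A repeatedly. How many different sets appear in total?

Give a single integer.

8

closure: X∖int(X∖A) = X∖{blue,teal} = {green,gray,red,pink,gold}
Let k=closure and c=complement:
  1. A     = {green,gray}
  2. kA    = {green,gray,red,pink,gold}
  3. cA    = {blue,teal,red,pink,gold}
  4. ckA   = {blue,teal}
  5. kcA   = {blue,gray,teal,red,pink,gold}
  6. ckcA  = {green}
  7. kckcA = {green,red,pink,gold}
  8. ckckcA = {blue,gray,teal}
— saturated at 8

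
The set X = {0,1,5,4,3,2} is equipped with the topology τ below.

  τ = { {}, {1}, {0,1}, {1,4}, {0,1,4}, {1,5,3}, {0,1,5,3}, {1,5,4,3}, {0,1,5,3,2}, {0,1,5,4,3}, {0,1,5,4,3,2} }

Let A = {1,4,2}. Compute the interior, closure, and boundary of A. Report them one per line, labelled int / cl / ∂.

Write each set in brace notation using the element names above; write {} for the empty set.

int(A) = {1,4}
cl(A)  = {0,1,5,4,3,2}
∂A     = {0,5,3,2}

opens ⊆ A: {}, {1}, {1,4}; union → int = {1,4}
complement {0,5,3}; its interior {}; cl(A) = X∖{} = {0,1,5,4,3,2}
boundary = {0,1,5,4,3,2} ∖ {1,4} = {0,5,3,2}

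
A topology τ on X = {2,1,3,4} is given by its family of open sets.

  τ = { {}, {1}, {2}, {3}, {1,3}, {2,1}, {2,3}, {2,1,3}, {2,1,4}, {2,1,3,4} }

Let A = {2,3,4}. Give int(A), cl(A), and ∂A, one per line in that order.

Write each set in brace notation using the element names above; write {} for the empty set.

int(A) = {2,3}
cl(A)  = {2,3,4}
∂A     = {4}

interior: largest open inside A is {2,3} (from {}, {2}, {3}, {2,3})
cl via duality: int({1}) = {1}, so X∖{1} = {2,3,4}
cl∖int = {4}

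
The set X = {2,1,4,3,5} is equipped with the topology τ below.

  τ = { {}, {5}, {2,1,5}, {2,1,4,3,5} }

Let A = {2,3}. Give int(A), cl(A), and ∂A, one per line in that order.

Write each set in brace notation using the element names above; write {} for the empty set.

open subsets of A: {}; so int(A) = {}
closure: X∖int(X∖A) = X∖{5} = {2,1,4,3}
∂A = {2,1,4,3} minus {} = {2,1,4,3}

int(A) = {}
cl(A)  = {2,1,4,3}
∂A     = {2,1,4,3}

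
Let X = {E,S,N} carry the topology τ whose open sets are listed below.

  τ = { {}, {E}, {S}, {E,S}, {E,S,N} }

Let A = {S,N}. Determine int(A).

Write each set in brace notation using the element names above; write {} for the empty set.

open subsets of A: {}, {S}; so int(A) = {S}

{S}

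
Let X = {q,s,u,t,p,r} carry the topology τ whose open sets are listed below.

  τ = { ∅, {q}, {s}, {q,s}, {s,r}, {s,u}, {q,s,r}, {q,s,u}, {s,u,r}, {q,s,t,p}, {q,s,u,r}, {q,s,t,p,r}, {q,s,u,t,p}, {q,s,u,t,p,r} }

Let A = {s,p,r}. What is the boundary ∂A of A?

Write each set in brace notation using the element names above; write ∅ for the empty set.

{u,t,p}

U open, U⊆A: ∅, {s}, {s,r}. int(A) = ⋃ = {s,r}
X∖A={q,u,t}, int(X∖A)={q}, hence cl(A)={s,u,t,p,r}
∂A: remove int from cl → {u,t,p}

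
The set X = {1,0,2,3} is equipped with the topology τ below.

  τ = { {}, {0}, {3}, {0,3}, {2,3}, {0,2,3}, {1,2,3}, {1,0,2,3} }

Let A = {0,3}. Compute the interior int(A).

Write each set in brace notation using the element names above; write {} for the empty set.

open subsets of A: {}, {0}, {3}, {0,3}; so int(A) = {0,3}

{0,3}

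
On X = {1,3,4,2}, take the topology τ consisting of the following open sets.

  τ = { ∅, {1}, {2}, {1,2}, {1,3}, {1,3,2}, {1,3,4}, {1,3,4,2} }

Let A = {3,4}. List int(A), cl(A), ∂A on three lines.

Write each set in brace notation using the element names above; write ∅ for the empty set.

int(A) = ∅
cl(A)  = {3,4}
∂A     = {3,4}

open subsets of A: ∅; so int(A) = ∅
closure: X∖int(X∖A) = X∖{1,2} = {3,4}
∂A = {3,4} minus ∅ = {3,4}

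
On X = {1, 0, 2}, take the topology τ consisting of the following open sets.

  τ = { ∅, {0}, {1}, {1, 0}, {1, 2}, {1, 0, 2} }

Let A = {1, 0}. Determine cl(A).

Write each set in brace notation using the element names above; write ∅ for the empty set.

X∖A={2}, int(X∖A)=∅, hence cl(A)={1, 0, 2}

{1, 0, 2}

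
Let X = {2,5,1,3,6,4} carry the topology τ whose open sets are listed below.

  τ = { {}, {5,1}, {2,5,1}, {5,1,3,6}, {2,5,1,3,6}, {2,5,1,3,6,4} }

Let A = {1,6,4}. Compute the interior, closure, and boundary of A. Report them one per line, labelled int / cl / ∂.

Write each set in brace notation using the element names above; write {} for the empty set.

opens ⊆ A: {}; union → int = {}
complement {2,5,3}; its interior {}; cl(A) = X∖{} = {2,5,1,3,6,4}
boundary = {2,5,1,3,6,4} ∖ {} = {2,5,1,3,6,4}

int(A) = {}
cl(A)  = {2,5,1,3,6,4}
∂A     = {2,5,1,3,6,4}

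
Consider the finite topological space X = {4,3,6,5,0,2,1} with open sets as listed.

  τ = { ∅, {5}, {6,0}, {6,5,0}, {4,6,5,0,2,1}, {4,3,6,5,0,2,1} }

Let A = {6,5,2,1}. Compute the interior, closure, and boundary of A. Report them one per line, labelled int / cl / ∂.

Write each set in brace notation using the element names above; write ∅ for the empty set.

int(A) = {5}
cl(A)  = {4,3,6,5,0,2,1}
∂A     = {4,3,6,0,2,1}

opens ⊆ A: ∅, {5}; union → int = {5}
complement {4,3,0}; its interior ∅; cl(A) = X∖∅ = {4,3,6,5,0,2,1}
boundary = {4,3,6,5,0,2,1} ∖ {5} = {4,3,6,0,2,1}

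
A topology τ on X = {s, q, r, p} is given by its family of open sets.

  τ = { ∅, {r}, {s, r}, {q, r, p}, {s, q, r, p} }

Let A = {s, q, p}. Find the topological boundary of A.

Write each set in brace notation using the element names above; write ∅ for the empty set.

open subsets of A: ∅; so int(A) = ∅
closure: X∖int(X∖A) = X∖{r} = {s, q, p}
∂A = {s, q, p} minus ∅ = {s, q, p}

{s, q, p}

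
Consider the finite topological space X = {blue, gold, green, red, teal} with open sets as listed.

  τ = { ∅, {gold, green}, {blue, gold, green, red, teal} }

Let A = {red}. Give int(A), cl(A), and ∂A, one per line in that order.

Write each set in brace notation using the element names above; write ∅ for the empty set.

int(A) = ∅
cl(A)  = {blue, red, teal}
∂A     = {blue, red, teal}

interior: largest open inside A is ∅ (from ∅)
cl via duality: int({blue, gold, green, teal}) = {gold, green}, so X∖{gold, green} = {blue, red, teal}
cl∖int = {blue, red, teal}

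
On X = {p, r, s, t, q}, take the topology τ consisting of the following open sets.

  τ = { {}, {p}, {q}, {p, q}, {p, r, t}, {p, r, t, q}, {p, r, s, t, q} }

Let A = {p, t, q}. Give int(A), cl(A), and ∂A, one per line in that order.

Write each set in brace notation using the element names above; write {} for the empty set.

open subsets of A: {}, {q}, {p}, {p, q}; so int(A) = {p, q}
closure: X∖int(X∖A) = X∖{} = {p, r, s, t, q}
∂A = {p, r, s, t, q} minus {p, q} = {r, s, t}

int(A) = {p, q}
cl(A)  = {p, r, s, t, q}
∂A     = {r, s, t}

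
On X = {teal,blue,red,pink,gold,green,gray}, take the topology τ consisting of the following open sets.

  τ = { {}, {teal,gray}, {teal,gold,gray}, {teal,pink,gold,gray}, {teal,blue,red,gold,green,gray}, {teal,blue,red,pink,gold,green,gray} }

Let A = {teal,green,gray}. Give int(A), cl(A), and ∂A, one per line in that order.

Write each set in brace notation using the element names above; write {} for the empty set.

U open, U⊆A: {}, {teal,gray}. int(A) = ⋃ = {teal,gray}
X∖A={blue,red,pink,gold}, int(X∖A)={}, hence cl(A)={teal,blue,red,pink,gold,green,gray}
∂A: remove int from cl → {blue,red,pink,gold,green}

int(A) = {teal,gray}
cl(A)  = {teal,blue,red,pink,gold,green,gray}
∂A     = {blue,red,pink,gold,green}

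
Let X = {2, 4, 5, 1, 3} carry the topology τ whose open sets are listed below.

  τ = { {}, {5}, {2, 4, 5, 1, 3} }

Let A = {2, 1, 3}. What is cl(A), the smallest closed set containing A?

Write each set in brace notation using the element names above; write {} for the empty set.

closure: X∖int(X∖A) = X∖{5} = {2, 4, 1, 3}

{2, 4, 1, 3}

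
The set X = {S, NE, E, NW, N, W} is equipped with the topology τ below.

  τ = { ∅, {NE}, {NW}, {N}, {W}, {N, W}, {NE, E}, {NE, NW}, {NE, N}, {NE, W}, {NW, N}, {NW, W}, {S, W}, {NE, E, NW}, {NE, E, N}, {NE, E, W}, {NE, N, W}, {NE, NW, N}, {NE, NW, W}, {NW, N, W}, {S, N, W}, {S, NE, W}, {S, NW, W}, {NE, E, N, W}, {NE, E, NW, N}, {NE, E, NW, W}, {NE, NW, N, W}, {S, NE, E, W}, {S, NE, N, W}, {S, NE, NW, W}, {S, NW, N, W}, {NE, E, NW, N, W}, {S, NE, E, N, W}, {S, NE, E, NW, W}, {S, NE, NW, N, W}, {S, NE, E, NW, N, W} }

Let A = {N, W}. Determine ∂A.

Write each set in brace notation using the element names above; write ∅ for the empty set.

{S}

open subsets of A: ∅, {N}, {W}, {N, W}; so int(A) = {N, W}
closure: X∖int(X∖A) = X∖{NE, E, NW} = {S, N, W}
∂A = {S, N, W} minus {N, W} = {S}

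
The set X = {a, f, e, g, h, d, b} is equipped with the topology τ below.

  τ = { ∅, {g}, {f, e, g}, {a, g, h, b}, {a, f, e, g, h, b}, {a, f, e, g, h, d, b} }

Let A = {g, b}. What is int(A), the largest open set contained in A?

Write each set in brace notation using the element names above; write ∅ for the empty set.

open subsets of A: ∅, {g}; so int(A) = {g}

{g}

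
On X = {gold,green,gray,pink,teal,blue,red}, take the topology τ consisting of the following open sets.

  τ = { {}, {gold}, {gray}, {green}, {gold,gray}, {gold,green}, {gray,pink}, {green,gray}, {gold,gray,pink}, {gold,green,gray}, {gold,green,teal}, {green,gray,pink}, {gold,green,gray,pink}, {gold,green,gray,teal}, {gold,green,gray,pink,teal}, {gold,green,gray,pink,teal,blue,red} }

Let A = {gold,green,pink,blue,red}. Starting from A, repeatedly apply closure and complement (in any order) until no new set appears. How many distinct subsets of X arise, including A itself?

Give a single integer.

10

complement {gray,teal}; its interior {gray}; cl(A) = X∖{gray} = {gold,green,pink,teal,blue,red}
With k = closure, c = complement:
  1. A     = {gold,green,pink,blue,red}
  2. kA    = {gold,green,pink,teal,blue,red}
  3. cA    = {gray,teal}
  4. ckA   = {gray}
  5. kcA   = {gray,pink,teal,blue,red}
  6. kckA  = {gray,pink,blue,red}
  7. ckcA  = {gold,green}
  8. ckckA = {gold,green,teal}
  9. kckcA = {gold,green,teal,blue,red}
  10. ckckcA = {gray,pink}
k, c of each give nothing new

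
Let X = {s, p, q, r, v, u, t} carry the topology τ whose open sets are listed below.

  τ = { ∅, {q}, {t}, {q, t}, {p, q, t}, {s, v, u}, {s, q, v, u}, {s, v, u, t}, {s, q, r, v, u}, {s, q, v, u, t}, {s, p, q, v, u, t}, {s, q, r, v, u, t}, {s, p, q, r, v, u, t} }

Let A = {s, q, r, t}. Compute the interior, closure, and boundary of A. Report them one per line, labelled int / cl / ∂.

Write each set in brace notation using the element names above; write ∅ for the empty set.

int(A) = {q, t}
cl(A)  = {s, p, q, r, v, u, t}
∂A     = {s, p, r, v, u}

opens ⊆ A: ∅, {t}, {q}, {q, t}; union → int = {q, t}
complement {p, v, u}; its interior ∅; cl(A) = X∖∅ = {s, p, q, r, v, u, t}
boundary = {s, p, q, r, v, u, t} ∖ {q, t} = {s, p, r, v, u}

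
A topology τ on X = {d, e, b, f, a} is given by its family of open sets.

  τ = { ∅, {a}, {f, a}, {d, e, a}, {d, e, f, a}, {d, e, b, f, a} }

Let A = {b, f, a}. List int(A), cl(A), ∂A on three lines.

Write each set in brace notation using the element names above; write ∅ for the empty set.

U open, U⊆A: ∅, {a}, {f, a}. int(A) = ⋃ = {f, a}
X∖A={d, e}, int(X∖A)=∅, hence cl(A)={d, e, b, f, a}
∂A: remove int from cl → {d, e, b}

int(A) = {f, a}
cl(A)  = {d, e, b, f, a}
∂A     = {d, e, b}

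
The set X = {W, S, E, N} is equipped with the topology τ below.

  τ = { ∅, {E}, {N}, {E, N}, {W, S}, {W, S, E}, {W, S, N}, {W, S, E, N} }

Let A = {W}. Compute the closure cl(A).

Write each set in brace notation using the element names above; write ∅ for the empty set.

{W, S}

cl via duality: int({S, E, N}) = {E, N}, so X∖{E, N} = {W, S}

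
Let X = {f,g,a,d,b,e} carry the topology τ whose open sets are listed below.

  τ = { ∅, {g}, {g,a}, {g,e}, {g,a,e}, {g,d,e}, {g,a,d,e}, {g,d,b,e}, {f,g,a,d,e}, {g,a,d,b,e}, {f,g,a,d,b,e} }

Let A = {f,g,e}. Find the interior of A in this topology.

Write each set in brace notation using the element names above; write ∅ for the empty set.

{g,e}

U open, U⊆A: ∅, {g}, {g,e}. int(A) = ⋃ = {g,e}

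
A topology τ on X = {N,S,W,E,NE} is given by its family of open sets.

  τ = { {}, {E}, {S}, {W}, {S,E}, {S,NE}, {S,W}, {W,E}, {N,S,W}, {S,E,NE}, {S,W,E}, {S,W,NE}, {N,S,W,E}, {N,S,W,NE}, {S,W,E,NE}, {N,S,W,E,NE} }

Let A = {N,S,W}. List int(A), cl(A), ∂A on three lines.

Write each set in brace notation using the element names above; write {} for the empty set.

int(A) = {N,S,W}
cl(A)  = {N,S,W,NE}
∂A     = {NE}

interior: largest open inside A is {N,S,W} (from {}, {S}, {W}, {S,W}, {N,S,W})
cl via duality: int({E,NE}) = {E}, so X∖{E} = {N,S,W,NE}
cl∖int = {NE}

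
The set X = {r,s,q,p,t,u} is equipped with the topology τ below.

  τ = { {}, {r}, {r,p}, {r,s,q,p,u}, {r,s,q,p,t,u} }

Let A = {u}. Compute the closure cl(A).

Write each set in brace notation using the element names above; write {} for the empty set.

closure: X∖int(X∖A) = X∖{r,p} = {s,q,t,u}

{s,q,t,u}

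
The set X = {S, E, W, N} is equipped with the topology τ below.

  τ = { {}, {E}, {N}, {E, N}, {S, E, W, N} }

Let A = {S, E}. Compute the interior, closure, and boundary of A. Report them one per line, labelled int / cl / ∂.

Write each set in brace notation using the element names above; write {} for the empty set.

open subsets of A: {}, {E}; so int(A) = {E}
closure: X∖int(X∖A) = X∖{N} = {S, E, W}
∂A = {S, E, W} minus {E} = {S, W}

int(A) = {E}
cl(A)  = {S, E, W}
∂A     = {S, W}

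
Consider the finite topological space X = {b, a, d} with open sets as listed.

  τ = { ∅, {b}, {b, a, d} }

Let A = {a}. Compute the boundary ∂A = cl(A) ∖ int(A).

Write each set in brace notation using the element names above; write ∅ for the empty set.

U open, U⊆A: ∅. int(A) = ⋃ = ∅
X∖A={b, d}, int(X∖A)={b}, hence cl(A)={a, d}
∂A: remove int from cl → {a, d}

{a, d}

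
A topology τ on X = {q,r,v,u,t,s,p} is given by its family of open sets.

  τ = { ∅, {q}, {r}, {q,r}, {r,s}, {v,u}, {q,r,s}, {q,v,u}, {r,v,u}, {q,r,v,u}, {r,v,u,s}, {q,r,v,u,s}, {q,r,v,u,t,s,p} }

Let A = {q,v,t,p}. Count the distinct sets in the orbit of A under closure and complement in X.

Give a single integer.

10

cl via duality: int({r,u,s}) = {r,s}, so X∖{r,s} = {q,v,u,t,p}
Write k for closure, c for complement:
  1. A     = {q,v,t,p}
  2. kA    = {q,v,u,t,p}
  3. cA    = {r,u,s}
  4. ckA   = {r,s}
  5. kcA   = {r,v,u,t,s,p}
  6. kckA  = {r,t,s,p}
  7. ckcA  = {q}
  8. ckckA = {q,v,u}
  9. kckcA = {q,t,p}
  10. ckckcA = {r,v,u,s}
applying k or c yields no new set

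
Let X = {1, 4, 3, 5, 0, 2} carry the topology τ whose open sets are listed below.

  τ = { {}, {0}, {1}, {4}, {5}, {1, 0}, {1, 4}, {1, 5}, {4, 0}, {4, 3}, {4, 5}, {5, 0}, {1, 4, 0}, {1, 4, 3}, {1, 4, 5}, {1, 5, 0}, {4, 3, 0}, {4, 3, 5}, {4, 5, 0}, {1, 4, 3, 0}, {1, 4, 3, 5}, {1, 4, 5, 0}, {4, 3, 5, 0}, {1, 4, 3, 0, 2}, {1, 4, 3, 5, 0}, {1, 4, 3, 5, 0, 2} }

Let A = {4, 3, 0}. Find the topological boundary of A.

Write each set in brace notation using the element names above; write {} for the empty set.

U open, U⊆A: {}, {0}, {4}, {4, 3}, {4, 0}, {4, 3, 0}. int(A) = ⋃ = {4, 3, 0}
X∖A={1, 5, 2}, int(X∖A)={1, 5}, hence cl(A)={4, 3, 0, 2}
∂A: remove int from cl → {2}

{2}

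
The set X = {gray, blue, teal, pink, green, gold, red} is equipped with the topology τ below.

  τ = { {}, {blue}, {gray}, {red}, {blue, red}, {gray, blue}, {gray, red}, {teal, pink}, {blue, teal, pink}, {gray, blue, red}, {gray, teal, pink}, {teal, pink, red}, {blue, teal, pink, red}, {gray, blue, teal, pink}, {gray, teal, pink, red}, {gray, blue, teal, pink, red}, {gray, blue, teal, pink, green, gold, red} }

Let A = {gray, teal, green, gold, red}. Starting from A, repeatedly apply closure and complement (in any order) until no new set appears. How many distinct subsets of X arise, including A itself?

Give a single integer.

closure: X∖int(X∖A) = X∖{blue} = {gray, teal, pink, green, gold, red}
Let k=closure and c=complement:
  1. A     = {gray, teal, green, gold, red}
  2. kA    = {gray, teal, pink, green, gold, red}
  3. cA    = {blue, pink}
  4. ckA   = {blue}
  5. kcA   = {blue, teal, pink, green, gold}
  6. kckA  = {blue, green, gold}
  7. ckcA  = {gray, red}
  8. ckckA = {gray, teal, pink, red}
  9. kckcA = {gray, green, gold, red}
  10. ckckcA = {blue, teal, pink}
— saturated at 10

10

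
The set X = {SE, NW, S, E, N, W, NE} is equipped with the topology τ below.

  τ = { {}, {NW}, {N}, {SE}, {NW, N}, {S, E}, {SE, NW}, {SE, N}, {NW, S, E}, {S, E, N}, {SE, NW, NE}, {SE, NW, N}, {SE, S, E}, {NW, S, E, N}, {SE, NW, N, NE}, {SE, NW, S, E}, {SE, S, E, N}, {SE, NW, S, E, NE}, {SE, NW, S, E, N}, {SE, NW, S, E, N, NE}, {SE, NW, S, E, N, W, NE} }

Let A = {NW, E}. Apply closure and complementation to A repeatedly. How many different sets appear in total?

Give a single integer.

closure: X∖int(X∖A) = X∖{SE, N} = {NW, S, E, W, NE}
Let k=closure and c=complement:
  1. A     = {NW, E}
  2. kA    = {NW, S, E, W, NE}
  3. cA    = {SE, S, N, W, NE}
  4. ckA   = {SE, N}
  5. kcA   = {SE, S, E, N, W, NE}
  6. kckA  = {SE, N, W, NE}
  7. ckcA  = {NW}
  8. ckckA = {NW, S, E}
  9. kckcA = {NW, W, NE}
  10. ckckcA = {SE, S, E, N}
— saturated at 10

10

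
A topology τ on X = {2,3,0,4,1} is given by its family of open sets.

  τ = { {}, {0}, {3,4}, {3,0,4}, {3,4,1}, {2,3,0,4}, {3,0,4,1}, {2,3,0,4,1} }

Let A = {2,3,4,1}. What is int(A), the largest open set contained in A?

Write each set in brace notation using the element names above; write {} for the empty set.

interior: largest open inside A is {3,4,1} (from {}, {3,4}, {3,4,1})

{3,4,1}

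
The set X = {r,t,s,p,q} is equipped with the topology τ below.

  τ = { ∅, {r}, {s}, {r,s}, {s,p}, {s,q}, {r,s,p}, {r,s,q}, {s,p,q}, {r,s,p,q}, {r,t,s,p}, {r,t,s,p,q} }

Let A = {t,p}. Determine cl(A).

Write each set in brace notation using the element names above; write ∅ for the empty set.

{t,p}

closure: X∖int(X∖A) = X∖{r,s,q} = {t,p}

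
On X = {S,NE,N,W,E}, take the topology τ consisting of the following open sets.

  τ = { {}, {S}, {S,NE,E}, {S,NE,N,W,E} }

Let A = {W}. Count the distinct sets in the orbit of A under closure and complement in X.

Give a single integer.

6

X∖A={S,NE,N,E}, int(X∖A)={S,NE,E}, hence cl(A)={N,W}
Orbit (k=closure, c=complement):
  1. A     = {W}
  2. kA    = {N,W}
  3. cA    = {S,NE,N,E}
  4. ckA   = {S,NE,E}
  5. kcA   = {S,NE,N,W,E}
  6. ckcA  = {}
(closed under both — stop)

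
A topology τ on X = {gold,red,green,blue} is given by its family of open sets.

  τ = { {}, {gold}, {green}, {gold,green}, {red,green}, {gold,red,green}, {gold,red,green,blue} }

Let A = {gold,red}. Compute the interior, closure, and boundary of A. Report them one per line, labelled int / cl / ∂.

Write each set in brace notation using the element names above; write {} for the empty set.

int(A) = {gold}
cl(A)  = {gold,red,blue}
∂A     = {red,blue}

open subsets of A: {}, {gold}; so int(A) = {gold}
closure: X∖int(X∖A) = X∖{green} = {gold,red,blue}
∂A = {gold,red,blue} minus {gold} = {red,blue}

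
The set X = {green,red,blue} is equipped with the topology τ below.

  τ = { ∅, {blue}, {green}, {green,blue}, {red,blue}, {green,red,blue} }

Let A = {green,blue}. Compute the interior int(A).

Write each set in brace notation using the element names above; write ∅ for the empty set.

U open, U⊆A: ∅, {blue}, {green}, {green,blue}. int(A) = ⋃ = {green,blue}

{green,blue}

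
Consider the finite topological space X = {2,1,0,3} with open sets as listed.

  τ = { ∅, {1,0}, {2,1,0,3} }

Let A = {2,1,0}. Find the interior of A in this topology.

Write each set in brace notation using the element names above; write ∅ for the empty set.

{1,0}

U open, U⊆A: ∅, {1,0}. int(A) = ⋃ = {1,0}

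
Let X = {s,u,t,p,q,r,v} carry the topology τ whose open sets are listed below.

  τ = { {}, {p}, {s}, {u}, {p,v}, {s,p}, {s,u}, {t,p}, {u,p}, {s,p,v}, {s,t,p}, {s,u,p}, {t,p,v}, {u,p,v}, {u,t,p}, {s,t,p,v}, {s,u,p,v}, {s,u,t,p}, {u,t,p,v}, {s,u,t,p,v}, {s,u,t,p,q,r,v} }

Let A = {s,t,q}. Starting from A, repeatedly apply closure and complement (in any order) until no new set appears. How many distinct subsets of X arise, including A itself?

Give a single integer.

complement {u,p,r,v}; its interior {u,p,v}; cl(A) = X∖{u,p,v} = {s,t,q,r}
With k = closure, c = complement:
  1. A     = {s,t,q}
  2. kA    = {s,t,q,r}
  3. cA    = {u,p,r,v}
  4. ckA   = {u,p,v}
  5. kcA   = {u,t,p,q,r,v}
  6. ckcA  = {s}
  7. kckcA = {s,q,r}
  8. ckckcA = {u,t,p,v}
k, c of each give nothing new

8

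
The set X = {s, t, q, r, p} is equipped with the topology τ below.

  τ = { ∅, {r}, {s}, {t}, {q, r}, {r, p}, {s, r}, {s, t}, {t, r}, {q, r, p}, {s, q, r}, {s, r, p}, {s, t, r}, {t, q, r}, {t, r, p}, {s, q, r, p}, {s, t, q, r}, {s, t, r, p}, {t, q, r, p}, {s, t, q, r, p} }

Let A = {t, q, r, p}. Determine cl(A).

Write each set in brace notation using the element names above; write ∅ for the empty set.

cl via duality: int({s}) = {s}, so X∖{s} = {t, q, r, p}

{t, q, r, p}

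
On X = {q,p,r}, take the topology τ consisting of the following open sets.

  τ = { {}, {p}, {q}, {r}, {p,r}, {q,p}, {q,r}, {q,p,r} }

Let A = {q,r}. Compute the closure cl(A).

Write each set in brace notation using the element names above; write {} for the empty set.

closure: X∖int(X∖A) = X∖{p} = {q,r}

{q,r}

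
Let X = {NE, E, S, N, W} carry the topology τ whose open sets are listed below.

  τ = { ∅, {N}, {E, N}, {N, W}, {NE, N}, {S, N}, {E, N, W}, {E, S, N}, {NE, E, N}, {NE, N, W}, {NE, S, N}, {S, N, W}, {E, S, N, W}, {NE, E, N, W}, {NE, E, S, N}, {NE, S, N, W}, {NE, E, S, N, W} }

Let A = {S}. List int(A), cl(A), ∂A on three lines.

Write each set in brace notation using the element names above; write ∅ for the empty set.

int(A) = ∅
cl(A)  = {S}
∂A     = {S}

opens ⊆ A: ∅; union → int = ∅
complement {NE, E, N, W}; its interior {NE, E, N, W}; cl(A) = X∖{NE, E, N, W} = {S}
boundary = {S} ∖ ∅ = {S}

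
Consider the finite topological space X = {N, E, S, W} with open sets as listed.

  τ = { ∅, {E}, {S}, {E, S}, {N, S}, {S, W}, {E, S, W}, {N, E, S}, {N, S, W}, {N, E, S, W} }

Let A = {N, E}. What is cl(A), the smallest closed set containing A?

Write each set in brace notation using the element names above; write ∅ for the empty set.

{N, E}

complement {S, W}; its interior {S, W}; cl(A) = X∖{S, W} = {N, E}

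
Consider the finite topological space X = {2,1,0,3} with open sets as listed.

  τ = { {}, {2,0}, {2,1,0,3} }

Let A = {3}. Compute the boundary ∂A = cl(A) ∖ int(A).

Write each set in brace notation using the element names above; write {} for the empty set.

{1,3}

U open, U⊆A: {}. int(A) = ⋃ = {}
X∖A={2,1,0}, int(X∖A)={2,0}, hence cl(A)={1,3}
∂A: remove int from cl → {1,3}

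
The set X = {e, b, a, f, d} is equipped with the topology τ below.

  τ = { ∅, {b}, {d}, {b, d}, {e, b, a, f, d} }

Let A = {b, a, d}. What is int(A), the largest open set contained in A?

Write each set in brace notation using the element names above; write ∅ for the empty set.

open subsets of A: ∅, {d}, {b}, {b, d}; so int(A) = {b, d}

{b, d}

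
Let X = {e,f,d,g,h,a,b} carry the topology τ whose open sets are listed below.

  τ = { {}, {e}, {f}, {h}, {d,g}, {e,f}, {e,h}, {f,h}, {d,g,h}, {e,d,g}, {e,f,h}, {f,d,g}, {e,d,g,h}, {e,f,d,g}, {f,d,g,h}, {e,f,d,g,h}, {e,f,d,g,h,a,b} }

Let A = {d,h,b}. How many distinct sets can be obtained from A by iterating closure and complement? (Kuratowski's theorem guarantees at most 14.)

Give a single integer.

10

complement {e,f,g,a}; its interior {e,f}; cl(A) = X∖{e,f} = {d,g,h,a,b}
With k = closure, c = complement:
  1. A     = {d,h,b}
  2. kA    = {d,g,h,a,b}
  3. cA    = {e,f,g,a}
  4. ckA   = {e,f}
  5. kcA   = {e,f,d,g,a,b}
  6. kckA  = {e,f,a,b}
  7. ckcA  = {h}
  8. ckckA = {d,g,h}
  9. kckcA = {h,a,b}
  10. ckckcA = {e,f,d,g}
k, c of each give nothing new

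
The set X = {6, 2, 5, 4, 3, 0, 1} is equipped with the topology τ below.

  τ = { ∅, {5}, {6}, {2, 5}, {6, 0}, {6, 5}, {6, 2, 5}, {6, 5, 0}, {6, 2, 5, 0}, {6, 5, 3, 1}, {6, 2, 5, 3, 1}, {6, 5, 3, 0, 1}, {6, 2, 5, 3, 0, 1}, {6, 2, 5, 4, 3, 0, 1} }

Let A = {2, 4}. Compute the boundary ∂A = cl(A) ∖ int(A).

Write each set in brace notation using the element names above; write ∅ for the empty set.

{2, 4}

open subsets of A: ∅; so int(A) = ∅
closure: X∖int(X∖A) = X∖{6, 5, 3, 0, 1} = {2, 4}
∂A = {2, 4} minus ∅ = {2, 4}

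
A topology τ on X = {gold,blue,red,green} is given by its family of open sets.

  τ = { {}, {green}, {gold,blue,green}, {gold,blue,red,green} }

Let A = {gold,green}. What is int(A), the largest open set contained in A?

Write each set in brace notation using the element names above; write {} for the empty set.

opens ⊆ A: {}, {green}; union → int = {green}

{green}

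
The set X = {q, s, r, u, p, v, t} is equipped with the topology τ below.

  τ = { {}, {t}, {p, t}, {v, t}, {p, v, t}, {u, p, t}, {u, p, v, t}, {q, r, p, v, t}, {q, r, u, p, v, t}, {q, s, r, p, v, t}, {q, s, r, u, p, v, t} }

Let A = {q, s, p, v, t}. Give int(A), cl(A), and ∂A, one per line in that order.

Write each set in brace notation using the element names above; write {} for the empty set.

int(A) = {p, v, t}
cl(A)  = {q, s, r, u, p, v, t}
∂A     = {q, s, r, u}

opens ⊆ A: {}, {t}, {v, t}, {p, t}, {p, v, t}; union → int = {p, v, t}
complement {r, u}; its interior {}; cl(A) = X∖{} = {q, s, r, u, p, v, t}
boundary = {q, s, r, u, p, v, t} ∖ {p, v, t} = {q, s, r, u}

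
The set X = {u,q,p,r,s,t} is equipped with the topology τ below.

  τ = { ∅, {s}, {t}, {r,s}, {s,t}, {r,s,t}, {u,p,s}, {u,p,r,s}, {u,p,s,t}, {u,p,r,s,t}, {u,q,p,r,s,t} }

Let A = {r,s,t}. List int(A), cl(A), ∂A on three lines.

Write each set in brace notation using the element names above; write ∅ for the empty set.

int(A) = {r,s,t}
cl(A)  = {u,q,p,r,s,t}
∂A     = {u,q,p}

opens ⊆ A: ∅, {t}, {s}, {r,s}, {s,t}, {r,s,t}; union → int = {r,s,t}
complement {u,q,p}; its interior ∅; cl(A) = X∖∅ = {u,q,p,r,s,t}
boundary = {u,q,p,r,s,t} ∖ {r,s,t} = {u,q,p}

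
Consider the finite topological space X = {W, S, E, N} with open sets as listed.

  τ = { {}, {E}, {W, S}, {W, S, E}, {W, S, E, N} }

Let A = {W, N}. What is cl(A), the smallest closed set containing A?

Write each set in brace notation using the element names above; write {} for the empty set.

{W, S, N}

X∖A={S, E}, int(X∖A)={E}, hence cl(A)={W, S, N}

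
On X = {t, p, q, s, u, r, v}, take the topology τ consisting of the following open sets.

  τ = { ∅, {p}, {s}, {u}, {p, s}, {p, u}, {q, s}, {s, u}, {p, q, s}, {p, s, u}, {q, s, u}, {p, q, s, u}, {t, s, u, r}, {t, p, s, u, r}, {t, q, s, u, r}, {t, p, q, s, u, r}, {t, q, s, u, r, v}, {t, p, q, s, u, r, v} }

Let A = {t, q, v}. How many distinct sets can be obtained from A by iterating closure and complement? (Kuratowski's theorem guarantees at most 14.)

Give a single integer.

6

X∖A={p, s, u, r}, int(X∖A)={p, s, u}, hence cl(A)={t, q, r, v}
Orbit (k=closure, c=complement):
  1. A     = {t, q, v}
  2. kA    = {t, q, r, v}
  3. cA    = {p, s, u, r}
  4. ckA   = {p, s, u}
  5. kcA   = {t, p, q, s, u, r, v}
  6. ckcA  = ∅
(closed under both — stop)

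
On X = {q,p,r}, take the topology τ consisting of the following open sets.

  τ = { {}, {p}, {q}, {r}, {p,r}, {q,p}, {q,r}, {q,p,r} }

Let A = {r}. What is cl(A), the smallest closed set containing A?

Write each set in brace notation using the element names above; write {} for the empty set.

{r}

cl via duality: int({q,p}) = {q,p}, so X∖{q,p} = {r}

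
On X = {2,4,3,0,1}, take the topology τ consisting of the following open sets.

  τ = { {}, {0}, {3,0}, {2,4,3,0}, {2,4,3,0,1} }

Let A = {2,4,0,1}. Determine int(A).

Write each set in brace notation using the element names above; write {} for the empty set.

U open, U⊆A: {}, {0}. int(A) = ⋃ = {0}

{0}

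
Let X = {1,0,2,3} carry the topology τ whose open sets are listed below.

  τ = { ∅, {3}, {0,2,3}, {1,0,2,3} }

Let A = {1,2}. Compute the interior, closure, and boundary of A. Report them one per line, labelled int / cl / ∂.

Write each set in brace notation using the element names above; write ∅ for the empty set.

int(A) = ∅
cl(A)  = {1,0,2}
∂A     = {1,0,2}

U open, U⊆A: ∅. int(A) = ⋃ = ∅
X∖A={0,3}, int(X∖A)={3}, hence cl(A)={1,0,2}
∂A: remove int from cl → {1,0,2}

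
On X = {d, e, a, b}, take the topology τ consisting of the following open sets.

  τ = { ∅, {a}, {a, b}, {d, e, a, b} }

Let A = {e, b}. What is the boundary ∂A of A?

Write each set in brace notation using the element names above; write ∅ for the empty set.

open subsets of A: ∅; so int(A) = ∅
closure: X∖int(X∖A) = X∖{a} = {d, e, b}
∂A = {d, e, b} minus ∅ = {d, e, b}

{d, e, b}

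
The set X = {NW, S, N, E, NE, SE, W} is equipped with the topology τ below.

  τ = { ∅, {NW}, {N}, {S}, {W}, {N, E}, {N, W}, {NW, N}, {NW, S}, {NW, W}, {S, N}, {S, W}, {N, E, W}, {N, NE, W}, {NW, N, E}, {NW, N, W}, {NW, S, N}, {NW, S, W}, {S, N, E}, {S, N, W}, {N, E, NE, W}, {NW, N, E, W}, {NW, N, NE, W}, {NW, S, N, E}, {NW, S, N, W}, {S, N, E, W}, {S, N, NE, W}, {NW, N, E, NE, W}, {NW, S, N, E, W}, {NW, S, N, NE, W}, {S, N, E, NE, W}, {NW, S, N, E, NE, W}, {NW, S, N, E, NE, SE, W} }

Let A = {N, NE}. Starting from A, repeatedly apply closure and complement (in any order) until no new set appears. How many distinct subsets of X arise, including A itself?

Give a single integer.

closure: X∖int(X∖A) = X∖{NW, S, W} = {N, E, NE, SE}
Let k=closure and c=complement:
  1. A     = {N, NE}
  2. kA    = {N, E, NE, SE}
  3. cA    = {NW, S, E, SE, W}
  4. ckA   = {NW, S, W}
  5. kcA   = {NW, S, E, NE, SE, W}
  6. kckA  = {NW, S, NE, SE, W}
  7. ckcA  = {N}
  8. ckckA = {N, E}
— saturated at 8

8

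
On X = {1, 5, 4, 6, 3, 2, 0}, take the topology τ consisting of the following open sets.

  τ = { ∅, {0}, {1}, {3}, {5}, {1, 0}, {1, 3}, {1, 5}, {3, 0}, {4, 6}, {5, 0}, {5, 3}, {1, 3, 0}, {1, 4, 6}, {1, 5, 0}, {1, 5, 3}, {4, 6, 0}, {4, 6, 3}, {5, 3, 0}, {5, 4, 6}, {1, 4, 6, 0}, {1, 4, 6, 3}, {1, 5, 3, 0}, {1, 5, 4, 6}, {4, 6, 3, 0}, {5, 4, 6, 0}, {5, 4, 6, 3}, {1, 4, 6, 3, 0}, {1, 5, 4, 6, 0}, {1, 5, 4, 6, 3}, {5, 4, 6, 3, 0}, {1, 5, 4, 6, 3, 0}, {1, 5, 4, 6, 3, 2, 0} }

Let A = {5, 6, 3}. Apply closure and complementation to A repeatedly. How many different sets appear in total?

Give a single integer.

X∖A={1, 4, 2, 0}, int(X∖A)={1, 0}, hence cl(A)={5, 4, 6, 3, 2}
Orbit (k=closure, c=complement):
  1. A     = {5, 6, 3}
  2. kA    = {5, 4, 6, 3, 2}
  3. cA    = {1, 4, 2, 0}
  4. ckA   = {1, 0}
  5. kcA   = {1, 4, 6, 2, 0}
  6. kckA  = {1, 2, 0}
  7. ckcA  = {5, 3}
  8. ckckA = {5, 4, 6, 3}
  9. kckcA = {5, 3, 2}
  10. ckckcA = {1, 4, 6, 0}
(closed under both — stop)

10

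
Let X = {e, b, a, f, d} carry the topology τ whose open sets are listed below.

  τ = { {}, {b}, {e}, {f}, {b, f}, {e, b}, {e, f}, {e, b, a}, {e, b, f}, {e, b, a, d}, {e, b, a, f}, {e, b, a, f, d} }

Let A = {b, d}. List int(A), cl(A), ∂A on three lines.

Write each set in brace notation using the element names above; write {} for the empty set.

int(A) = {b}
cl(A)  = {b, a, d}
∂A     = {a, d}

U open, U⊆A: {}, {b}. int(A) = ⋃ = {b}
X∖A={e, a, f}, int(X∖A)={e, f}, hence cl(A)={b, a, d}
∂A: remove int from cl → {a, d}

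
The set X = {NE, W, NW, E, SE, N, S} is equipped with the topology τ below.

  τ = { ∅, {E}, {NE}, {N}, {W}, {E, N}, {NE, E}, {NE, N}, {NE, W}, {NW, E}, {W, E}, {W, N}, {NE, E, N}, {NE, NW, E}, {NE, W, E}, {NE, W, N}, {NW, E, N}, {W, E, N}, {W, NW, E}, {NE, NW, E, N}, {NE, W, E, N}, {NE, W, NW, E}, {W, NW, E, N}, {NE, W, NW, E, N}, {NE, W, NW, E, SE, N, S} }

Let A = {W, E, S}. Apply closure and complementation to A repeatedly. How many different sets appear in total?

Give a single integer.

8

closure: X∖int(X∖A) = X∖{NE, N} = {W, NW, E, SE, S}
Let k=closure and c=complement:
  1. A     = {W, E, S}
  2. kA    = {W, NW, E, SE, S}
  3. cA    = {NE, NW, SE, N}
  4. ckA   = {NE, N}
  5. kcA   = {NE, NW, SE, N, S}
  6. kckA  = {NE, SE, N, S}
  7. ckcA  = {W, E}
  8. ckckA = {W, NW, E}
— saturated at 8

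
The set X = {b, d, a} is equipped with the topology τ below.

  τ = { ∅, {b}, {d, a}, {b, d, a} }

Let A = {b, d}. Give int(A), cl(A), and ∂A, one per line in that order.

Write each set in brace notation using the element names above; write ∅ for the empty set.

int(A) = {b}
cl(A)  = {b, d, a}
∂A     = {d, a}

U open, U⊆A: ∅, {b}. int(A) = ⋃ = {b}
X∖A={a}, int(X∖A)=∅, hence cl(A)={b, d, a}
∂A: remove int from cl → {d, a}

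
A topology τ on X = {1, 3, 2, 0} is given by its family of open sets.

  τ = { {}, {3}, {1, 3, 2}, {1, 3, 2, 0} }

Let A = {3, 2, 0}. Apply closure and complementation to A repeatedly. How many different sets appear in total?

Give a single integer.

cl via duality: int({1}) = {}, so X∖{} = {1, 3, 2, 0}
Write k for closure, c for complement:
  1. A     = {3, 2, 0}
  2. kA    = {1, 3, 2, 0}
  3. cA    = {1}
  4. ckA   = {}
  5. kcA   = {1, 2, 0}
  6. ckcA  = {3}
applying k or c yields no new set

6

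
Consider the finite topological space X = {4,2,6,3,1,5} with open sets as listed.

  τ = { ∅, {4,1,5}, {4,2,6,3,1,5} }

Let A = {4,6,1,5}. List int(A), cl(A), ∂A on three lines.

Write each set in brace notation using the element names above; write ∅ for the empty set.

int(A) = {4,1,5}
cl(A)  = {4,2,6,3,1,5}
∂A     = {2,6,3}

interior: largest open inside A is {4,1,5} (from ∅, {4,1,5})
cl via duality: int({2,3}) = ∅, so X∖∅ = {4,2,6,3,1,5}
cl∖int = {2,6,3}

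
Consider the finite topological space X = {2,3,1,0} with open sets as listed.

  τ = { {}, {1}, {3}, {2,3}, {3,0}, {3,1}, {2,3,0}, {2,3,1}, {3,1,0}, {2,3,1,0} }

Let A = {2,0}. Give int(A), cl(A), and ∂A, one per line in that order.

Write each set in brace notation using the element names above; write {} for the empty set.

interior: largest open inside A is {} (from {})
cl via duality: int({3,1}) = {3,1}, so X∖{3,1} = {2,0}
cl∖int = {2,0}

int(A) = {}
cl(A)  = {2,0}
∂A     = {2,0}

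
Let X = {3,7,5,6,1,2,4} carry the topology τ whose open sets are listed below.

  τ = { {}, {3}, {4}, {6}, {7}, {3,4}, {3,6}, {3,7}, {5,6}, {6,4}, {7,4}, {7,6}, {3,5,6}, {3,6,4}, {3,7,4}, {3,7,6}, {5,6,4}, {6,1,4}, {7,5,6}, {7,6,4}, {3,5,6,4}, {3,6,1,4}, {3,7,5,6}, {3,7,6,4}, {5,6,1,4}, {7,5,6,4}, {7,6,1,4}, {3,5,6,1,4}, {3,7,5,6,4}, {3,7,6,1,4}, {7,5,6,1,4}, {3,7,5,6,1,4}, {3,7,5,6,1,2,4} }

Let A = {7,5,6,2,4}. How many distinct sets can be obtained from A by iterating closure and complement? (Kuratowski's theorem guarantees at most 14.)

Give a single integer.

8

X∖A={3,1}, int(X∖A)={3}, hence cl(A)={7,5,6,1,2,4}
Orbit (k=closure, c=complement):
  1. A     = {7,5,6,2,4}
  2. kA    = {7,5,6,1,2,4}
  3. cA    = {3,1}
  4. ckA   = {3}
  5. kcA   = {3,1,2}
  6. kckA  = {3,2}
  7. ckcA  = {7,5,6,4}
  8. ckckA = {7,5,6,1,4}
(closed under both — stop)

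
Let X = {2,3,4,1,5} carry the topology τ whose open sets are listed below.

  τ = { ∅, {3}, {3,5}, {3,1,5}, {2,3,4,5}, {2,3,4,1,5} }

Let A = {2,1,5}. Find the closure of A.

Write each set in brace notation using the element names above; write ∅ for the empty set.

closure: X∖int(X∖A) = X∖{3} = {2,4,1,5}

{2,4,1,5}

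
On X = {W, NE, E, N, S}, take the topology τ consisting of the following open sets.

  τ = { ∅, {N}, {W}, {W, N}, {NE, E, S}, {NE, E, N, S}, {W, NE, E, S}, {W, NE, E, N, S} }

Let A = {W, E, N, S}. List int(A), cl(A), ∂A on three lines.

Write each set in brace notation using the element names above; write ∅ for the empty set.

U open, U⊆A: ∅, {N}, {W}, {W, N}. int(A) = ⋃ = {W, N}
X∖A={NE}, int(X∖A)=∅, hence cl(A)={W, NE, E, N, S}
∂A: remove int from cl → {NE, E, S}

int(A) = {W, N}
cl(A)  = {W, NE, E, N, S}
∂A     = {NE, E, S}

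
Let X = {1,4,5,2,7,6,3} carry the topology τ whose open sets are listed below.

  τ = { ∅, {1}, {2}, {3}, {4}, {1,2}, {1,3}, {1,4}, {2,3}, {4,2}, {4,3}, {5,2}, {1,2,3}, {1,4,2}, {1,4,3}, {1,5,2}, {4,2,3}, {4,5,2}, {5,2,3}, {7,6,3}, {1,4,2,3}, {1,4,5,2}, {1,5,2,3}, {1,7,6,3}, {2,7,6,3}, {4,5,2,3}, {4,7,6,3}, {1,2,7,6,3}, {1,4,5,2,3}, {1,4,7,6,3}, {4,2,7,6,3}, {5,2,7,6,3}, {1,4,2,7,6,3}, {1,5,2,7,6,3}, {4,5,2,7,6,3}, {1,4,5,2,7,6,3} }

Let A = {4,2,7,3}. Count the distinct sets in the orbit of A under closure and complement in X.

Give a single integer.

X∖A={1,5,6}, int(X∖A)={1}, hence cl(A)={4,5,2,7,6,3}
Orbit (k=closure, c=complement):
  1. A     = {4,2,7,3}
  2. kA    = {4,5,2,7,6,3}
  3. cA    = {1,5,6}
  4. ckA   = {1}
  5. kcA   = {1,5,7,6}
  6. ckcA  = {4,2,3}
(closed under both — stop)

6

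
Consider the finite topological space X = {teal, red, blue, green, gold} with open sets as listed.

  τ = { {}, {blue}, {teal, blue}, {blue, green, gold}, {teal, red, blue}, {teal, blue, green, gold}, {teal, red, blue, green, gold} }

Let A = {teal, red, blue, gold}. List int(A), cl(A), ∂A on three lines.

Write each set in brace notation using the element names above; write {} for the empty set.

int(A) = {teal, red, blue}
cl(A)  = {teal, red, blue, green, gold}
∂A     = {green, gold}

opens ⊆ A: {}, {blue}, {teal, blue}, {teal, red, blue}; union → int = {teal, red, blue}
complement {green}; its interior {}; cl(A) = X∖{} = {teal, red, blue, green, gold}
boundary = {teal, red, blue, green, gold} ∖ {teal, red, blue} = {green, gold}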